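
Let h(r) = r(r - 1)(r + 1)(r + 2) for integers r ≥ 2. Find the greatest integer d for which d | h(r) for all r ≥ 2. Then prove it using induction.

Computing the first values: h(2) = 24 and h(3) = 120; gcd(24, 120) = 24, so d ≤ 24.
We prove 24 | r(r - 1)(r + 1)(r + 2) for all r ≥ 2 by induction on r.
Base step (r = 2): h(2) = 24 = 24·(1), so 24 | h(2).
Suppose the result is true for r = i, i.e. 24 | h(i). Then
h(i+1) − h(i) = i·(i+1)·(i+2)·(i+3) − (i-1)·i·(i+1)·(i+2) = i·(i+1)·(i+2)·[(i+3) − (i-1)] = 4·i·(i+1)·(i+2). The product of 3 consecutive integers is divisible by (3)! = 6, so h(i+1) − h(i) is divisible by 4·6 = 24. By the inductive hypothesis 24 | h(i), hence 24 | h(i+1).
This completes the induction.
Therefore the largest such d is 24.

d = 24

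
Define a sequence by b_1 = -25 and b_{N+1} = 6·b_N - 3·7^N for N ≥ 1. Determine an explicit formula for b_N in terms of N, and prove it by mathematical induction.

b_N = -4·6^(N - 1) - 3·7^N

Computing the first terms: b_1 = -25, b_2 = -171, b_3 = -1173. This suggests b_N = -4·6^(N - 1) - 3·7^N.
For the base case N = 1: the formula gives -25 = -25 = b_1.
Suppose the result is true for N = j, so b_j = -4·6^(j - 1) - 3·7^j.
Then b_{j+1} = 6·b_j - 3·7^j = 6·(-4·6^(j - 1) - 3·7^j) - 3·7^j = -4·6^j - 3·7^(j + 1) = -4·6^((j+1) - 1) - 3·7^(j+1),
which is the claimed formula at N = j+1.
Hence, by induction on N, the claim holds for every N ≥ 1.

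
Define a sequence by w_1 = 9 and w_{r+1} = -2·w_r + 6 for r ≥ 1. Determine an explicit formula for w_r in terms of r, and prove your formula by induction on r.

Computing the first terms: w_1 = 9, w_2 = -12, w_3 = 30. This suggests w_r = 7(-2)^(r - 1) + 2.
When r = 1: the formula gives 9 = 9 = w_1.
For the inductive step, assume it holds for an arbitrary k ≥ 1, so w_k = 7(-2)^(k - 1) + 2.
Then w_{k+1} = -2·w_k + 6 = -2·(7(-2)^(k - 1) + 2) + 6 = 7(-2)^k + 2 = 7(-2)^((k+1) - 1) + 2,
which is the claimed formula at r = k+1.
This completes the induction.

w_r = 7(-2)^(r - 1) + 2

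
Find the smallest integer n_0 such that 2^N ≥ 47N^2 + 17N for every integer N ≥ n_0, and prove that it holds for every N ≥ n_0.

At N = 12: 4096 < 6972, so the inequality fails and n_0 ≥ 13. We prove 2^N ≥ 47N^2 + 17N for all N ≥ 13.
For the base case N = 13: 2^N = 8192 and 47N^2 + 17N = 8164, so 8192 ≥ 8164.
For the inductive step, assume it holds for an arbitrary p ≥ 13, so 2^p ≥ 47p^2 + 17p.
Then 2^(p + 1) = 2·(2^p) ≥ 2·(47p^2 + 17p).
Also, for p ≥ 13 we have 2·(47p^2 + 17p) ≥ 47(p+1)^2 + 17(p+1), since 2·(47p^2 + 17p) − (47(p+1)^2 + 17(p+1)) = 47p^2 - 77p - 64, which is nonnegative for all p ≥ 13.
Combining, 2^(p + 1) ≥ 47(p+1)^2 + 17(p+1).
This completes the induction.
Hence the smallest such n_0 is 13.

n_0 = 13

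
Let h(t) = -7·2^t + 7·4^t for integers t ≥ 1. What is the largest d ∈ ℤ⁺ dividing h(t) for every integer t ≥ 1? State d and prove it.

Computing the first values: h(1) = 14 and h(2) = 84; gcd(14, 84) = 14, so d ≤ 14.
We prove 14 | -7·2^t + 7·4^t for all t ≥ 1 by induction on t.
For the base case t = 1: h(1) = 14 = 14·(1), so 14 | h(1).
Suppose the result is true for t = r, i.e. 14 | h(r). Then
h(r+1) − 4·h(r) = (-7·2^(r+1) + 7·4^(r+1)) − 4·(-7·2^r + 7·4^r) = (-7)·2^r·(2 − 4) = (14)·2^r. Since 14 | h(r) by the inductive hypothesis, 14 | 4·h(r); and 14 | 14 since 14 = 14·1. Therefore 14 | h(r+1).
Hence, by induction on t, the claim holds for every t ≥ 1.
Therefore the largest such d is 14.

d = 14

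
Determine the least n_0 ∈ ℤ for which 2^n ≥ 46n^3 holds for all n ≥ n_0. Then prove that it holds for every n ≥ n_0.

n_0 = 19

At n = 18: 262144 < 268272, so the inequality fails and n_0 ≥ 19. We prove 2^n ≥ 46n^3 for all n ≥ 19.
When n = 19: 2^n = 524288 and 46n^3 = 315514, so 524288 ≥ 315514.
For the inductive step, assume it holds for an arbitrary m ≥ 19, so 2^m ≥ 46m^3.
Then 2^(m + 1) = 2·(2^m) ≥ 2·(46m^3).
Also, for m ≥ 19 we have 2·(46m^3) ≥ 46(m+1)^3, since 2 ≥ (1 + 1/m)^3 for all m ≥ 19.
Combining, 2^(m + 1) ≥ 46(m+1)^3.
By the principle of mathematical induction, the result holds for all n ≥ 19.
Hence the smallest such n_0 is 19.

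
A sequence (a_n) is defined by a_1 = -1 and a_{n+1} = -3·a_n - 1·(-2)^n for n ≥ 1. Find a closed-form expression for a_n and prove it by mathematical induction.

Computing the first terms: a_1 = -1, a_2 = 5, a_3 = -19. This suggests a_n = -(-2)^n + (-3)^n.
Base step (n = 1): the formula gives -1 = -1 = a_1.
Suppose the result is true for n = r, so a_r = -(-2)^r + (-3)^r.
Then a_{r+1} = -3·a_r - 1·(-2)^r = -3·(-(-2)^r + (-3)^r) - 1·(-2)^r = -(-2)^(r + 1) + (-3)^(r + 1),
which is the claimed formula at n = r+1.
By the principle of mathematical induction, the result holds for all n ≥ 1.

a_n = -(-2)^n + (-3)^n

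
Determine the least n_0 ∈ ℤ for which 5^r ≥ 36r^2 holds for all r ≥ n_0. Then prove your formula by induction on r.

n_0 = 4

At r = 3: 125 < 324, so the inequality fails and n_0 ≥ 4. We prove 5^r ≥ 36r^2 for all r ≥ 4.
When r = 4: 5^r = 625 and 36r^2 = 576, so 625 ≥ 576.
For the inductive step, assume it holds for an arbitrary i ≥ 4, so 5^i ≥ 36i^2.
Then 5^(i + 1) = 5·(5^i) ≥ 5·(36i^2).
Also, for i ≥ 4 we have 5·(36i^2) ≥ 36(i+1)^2, since 5 ≥ (1 + 1/i)^2 for all i ≥ 4.
Combining, 5^(i + 1) ≥ 36(i+1)^2.
By induction, the statement is established for all r ≥ 4.
Hence the smallest such n_0 is 4.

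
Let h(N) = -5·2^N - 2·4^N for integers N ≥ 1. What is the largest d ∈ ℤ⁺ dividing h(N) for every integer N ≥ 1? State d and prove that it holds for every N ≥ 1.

Computing the first values: h(1) = -18 and h(2) = -52; gcd(-18, -52) = 2, so d ≤ 2.
We prove 2 | -5·2^N - 2·4^N for all N ≥ 1 by induction on N.
When N = 1: h(1) = -18 = 2·(-9), so 2 | h(1).
For the inductive step, assume it holds for an arbitrary i ≥ 1, i.e. 2 | h(i). Then
h(i+1) − 4·h(i) = (-5·2^(i+1) - 2·4^(i+1)) − 4·(-5·2^i - 2·4^i) = (-5)·2^i·(2 − 4) = (10)·2^i. Since 2 | h(i) by the inductive hypothesis, 2 | 4·h(i); and 2 | 10 since 10 = 2·5. Therefore 2 | h(i+1).
By induction, the statement is established for all N ≥ 1.
Therefore the largest such d is 2.

d = 2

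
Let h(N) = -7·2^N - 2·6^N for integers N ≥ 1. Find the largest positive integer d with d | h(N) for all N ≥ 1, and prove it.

d = 2

Computing the first values: h(1) = -26 and h(2) = -100; gcd(-26, -100) = 2, so d ≤ 2.
We prove 2 | -7·2^N - 2·6^N for all N ≥ 1 by induction on N.
When N = 1: h(1) = -26 = 2·(-13), so 2 | h(1).
Inductive step: assume the claim holds for N = k, i.e. 2 | h(k). Then
h(k+1) − 6·h(k) = (-7·2^(k+1) - 2·6^(k+1)) − 6·(-7·2^k - 2·6^k) = (-7)·2^k·(2 − 6) = (28)·2^k. Since 2 | h(k) by the inductive hypothesis, 2 | 6·h(k); and 2 | 28 since 28 = 2·14. Therefore 2 | h(k+1).
This completes the induction.
Therefore the largest such d is 2.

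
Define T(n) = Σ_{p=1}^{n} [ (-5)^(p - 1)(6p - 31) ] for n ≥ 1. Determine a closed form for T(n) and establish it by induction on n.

We claim T(n) = (-5)^n(-n + 5) - 5 for all n ≥ 1.
When n = 1: T(1) = -25, and the closed form gives -25. They agree.
Inductive step: suppose the statement holds for some p ≥ 1, so T(p) = (-5)^p(-p + 5) - 5.
Then T(p+1) = T(p) + ((-5)^p(6p - 25)) = ((-5)^p(-p + 5) - 5) + ((-5)^p(6p - 25)).
Simplifying, T(p+1) = 5(-5)^p·p - 20(-5)^p - 5 = (-5)^(p+1)(-(p+1) + 5) - 5,
which is the closed form with n = p+1.
By induction, the statement is established for all n ≥ 1.

T(n) = (-5)^n(-n + 5) - 5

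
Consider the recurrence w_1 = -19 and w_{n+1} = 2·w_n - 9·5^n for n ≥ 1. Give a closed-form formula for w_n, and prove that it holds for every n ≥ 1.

w_n = -2^(n + 1) - 3·5^n

Computing the first terms: w_1 = -19, w_2 = -83, w_3 = -391. This suggests w_n = -2^(n + 1) - 3·5^n.
For the base case n = 1: the formula gives -19 = -19 = w_1.
Inductive step: suppose the statement holds for some k ≥ 1, so w_k = -2^(k + 1) - 3·5^k.
Then w_{k+1} = 2·w_k - 9·5^k = 2·(-2^(k + 1) - 3·5^k) - 9·5^k = -2^(k + 2) - 3·5^(k + 1) = -2^((k+1) + 1) - 3·5^(k+1),
which is the claimed formula at n = k+1.
Hence, by induction on n, the claim holds for every n ≥ 1.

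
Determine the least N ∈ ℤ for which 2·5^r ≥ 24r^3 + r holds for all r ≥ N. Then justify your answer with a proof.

N = 5

At r = 4: 1250 < 1540, so the inequality fails and N ≥ 5. We prove 2·5^r ≥ 24r^3 + r for all r ≥ 5.
Base step (r = 5): 2·5^r = 6250 and 24r^3 + r = 3005, so 6250 ≥ 3005.
Inductive step: suppose the statement holds for some i ≥ 5, so 2·5^i ≥ 24i^3 + i.
Then 2·5^(i + 1) = 5·(2·5^i) ≥ 5·(24i^3 + i).
Also, for i ≥ 5 we have 5·(24i^3 + i) ≥ 24(i+1)^3 + (i+1), since 5·(24i^3 + i) − (24(i+1)^3 + (i+1)) = 96i^3 - 72i^2 - 68i - 25, which is nonnegative for all i ≥ 5.
Combining, 2·5^(i + 1) ≥ 24(i+1)^3 + (i+1).
Hence, by induction on r, the claim holds for every r ≥ 5.
Hence the smallest such N is 5.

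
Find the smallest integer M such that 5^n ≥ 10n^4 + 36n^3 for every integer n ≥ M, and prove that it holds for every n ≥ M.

M = 7

At n = 6: 15625 < 20736, so the inequality fails and M ≥ 7. We prove 5^n ≥ 10n^4 + 36n^3 for all n ≥ 7.
When n = 7: 5^n = 78125 and 10n^4 + 36n^3 = 36358, so 78125 ≥ 36358.
Suppose the result is true for n = r, so 5^r ≥ 10r^4 + 36r^3.
Then 5^(r + 1) = 5·(5^r) ≥ 5·(10r^4 + 36r^3).
Also, for r ≥ 7 we have 5·(10r^4 + 36r^3) ≥ 10(r+1)^4 + 36(r+1)^3, since 5·(10r^4 + 36r^3) − (10(r+1)^4 + 36(r+1)^3) = 40r^4 + 104r^3 - 168r^2 - 148r - 46, which is nonnegative for all r ≥ 7.
Combining, 5^(r + 1) ≥ 10(r+1)^4 + 36(r+1)^3.
By induction, the statement is established for all n ≥ 7.
Hence the smallest such M is 7.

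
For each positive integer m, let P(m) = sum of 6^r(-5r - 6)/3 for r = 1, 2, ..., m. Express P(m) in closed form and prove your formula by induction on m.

We claim P(m) = -2·6^m(m + 1) + 2 for all m ≥ 1.
For the base case m = 1: P(1) = -22, and the closed form gives -22. They agree.
Inductive step: suppose the statement holds for some r ≥ 1, so P(r) = -2·6^r(r + 1) + 2.
Then P(r+1) = P(r) + (6^r(-10r - 22)) = (-2·6^r(r + 1) + 2) + (6^r(-10r - 22)).
Simplifying, P(r+1) = -12·6^r·r - 24·6^r + 2 = -2·6^(r+1)((r+1) + 1) + 2,
which is the closed form with m = r+1.
Hence, by induction on m, the claim holds for every m ≥ 1.

P(m) = -2·6^m(m + 1) + 2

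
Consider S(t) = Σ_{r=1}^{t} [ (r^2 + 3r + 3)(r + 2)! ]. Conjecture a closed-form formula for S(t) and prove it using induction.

We claim S(t) = (t + 1)(t + 3)! - 6 for all t ≥ 1.
Base step (t = 1): S(1) = 42, and the closed form gives 42. They agree.
Inductive step: suppose the statement holds for some r ≥ 1, so S(r) = (r + 1)(r + 3)! - 6.
Then S(r+1) = S(r) + ((r^2 + 5r + 7)(r + 3)!) = ((r + 1)(r + 3)! - 6) + ((r^2 + 5r + 7)(r + 3)!).
Simplifying, S(r+1) = ((r+1) + 1)((r+1) + 3)! - 6,
which is the closed form with t = r+1.
Hence, by induction on t, the claim holds for every t ≥ 1.

S(t) = (t + 1)(t + 3)! - 6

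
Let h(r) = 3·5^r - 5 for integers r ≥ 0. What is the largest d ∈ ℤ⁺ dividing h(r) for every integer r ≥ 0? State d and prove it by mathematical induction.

Computing the first values: h(0) = -2 and h(1) = 10; gcd(-2, 10) = 2, so d ≤ 2.
We prove 2 | 3·5^r - 5 for all r ≥ 0 by induction on r.
When r = 0: h(0) = -2 = 2·(-1), so 2 | h(0).
Inductive step: assume the claim holds for r = m, i.e. 2 | h(m). Then
h(m+1) = 3·5^(m+1) - 5 = 5·(3·5^m - 5) + 20 = 5·h(m) + 20. The first term is divisible by 2 by the inductive hypothesis, and 20 is divisible by 2. Hence 2 | h(m+1).
By the principle of mathematical induction, the result holds for all r ≥ 0.
Therefore the largest such d is 2.

d = 2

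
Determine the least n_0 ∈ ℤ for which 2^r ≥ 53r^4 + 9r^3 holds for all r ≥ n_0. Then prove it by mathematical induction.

At r = 24: 16777216 < 17708544, so the inequality fails and n_0 ≥ 25. We prove 2^r ≥ 53r^4 + 9r^3 for all r ≥ 25.
Base step (r = 25): 2^r = 33554432 and 53r^4 + 9r^3 = 20843750, so 33554432 ≥ 20843750.
For the inductive step, assume it holds for an arbitrary j ≥ 25, so 2^j ≥ 53j^4 + 9j^3.
Then 2^(j + 1) = 2·(2^j) ≥ 2·(53j^4 + 9j^3).
Also, for j ≥ 25 we have 2·(53j^4 + 9j^3) ≥ 53(j+1)^4 + 9(j+1)^3, since 2·(53j^4 + 9j^3) − (53(j+1)^4 + 9(j+1)^3) = 53j^4 - 203j^3 - 345j^2 - 239j - 62, which is nonnegative for all j ≥ 25.
Combining, 2^(j + 1) ≥ 53(j+1)^4 + 9(j+1)^3.
This completes the induction.
Hence the smallest such n_0 is 25.

n_0 = 25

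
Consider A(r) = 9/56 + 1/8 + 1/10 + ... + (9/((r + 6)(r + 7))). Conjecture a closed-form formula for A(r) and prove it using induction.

A(r) = 9r/(7(r + 7))

We claim A(r) = 9r/(7(r + 7)) for all r ≥ 1.
Base step (r = 1): A(1) = 9/56, and the closed form gives 9/56. They agree.
Inductive step: suppose the statement holds for some p ≥ 1, so A(p) = 9p/(7(p + 7)).
Then A(p+1) = A(p) + (9/((p + 7)(p + 8))) = (9p/(7(p + 7))) + (9/((p + 7)(p + 8))).
Simplifying, A(p+1) = 9(p + 1)/(7(p + 8)) = 9(p+1)/(7((p+1) + 7)),
which is the closed form with r = p+1.
By the principle of mathematical induction, the result holds for all r ≥ 1.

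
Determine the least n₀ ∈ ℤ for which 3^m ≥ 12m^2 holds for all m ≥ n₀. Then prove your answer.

n₀ = 6

At m = 5: 243 < 300, so the inequality fails and n₀ ≥ 6. We prove 3^m ≥ 12m^2 for all m ≥ 6.
Base step (m = 6): 3^m = 729 and 12m^2 = 432, so 729 ≥ 432.
Inductive step: suppose the statement holds for some p ≥ 6, so 3^p ≥ 12p^2.
Then 3^(p + 1) = 3·(3^p) ≥ 3·(12p^2).
Also, for p ≥ 6 we have 3·(12p^2) ≥ 12(p+1)^2, since 3 ≥ (1 + 1/p)^2 for all p ≥ 6.
Combining, 3^(p + 1) ≥ 12(p+1)^2.
By induction, the statement is established for all m ≥ 6.
Hence the smallest such n₀ is 6.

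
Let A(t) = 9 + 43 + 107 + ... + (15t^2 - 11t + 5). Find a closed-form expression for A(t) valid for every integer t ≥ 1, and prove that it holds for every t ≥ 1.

We claim A(t) = t(5t^2 + 2t + 2) for all t ≥ 1.
Base case (t = 1): A(1) = 9, and the closed form gives 9. They agree.
Suppose the result is true for t = i, so A(i) = i(5i^2 + 2i + 2).
Then A(i+1) = A(i) + (15i^2 + 19i + 9) = (i(5i^2 + 2i + 2)) + (15i^2 + 19i + 9).
Simplifying, A(i+1) = (i + 1)(5i^2 + 12i + 9) = (i+1)(5(i+1)^2 + 2(i+1) + 2),
which is the closed form with t = i+1.
By the principle of mathematical induction, the result holds for all t ≥ 1.

A(t) = t(5t^2 + 2t + 2)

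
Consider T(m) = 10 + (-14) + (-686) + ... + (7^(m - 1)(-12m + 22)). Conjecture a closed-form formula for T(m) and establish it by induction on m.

T(m) = 2·7^m(-m + 2) - 4

We claim T(m) = 2·7^m(-m + 2) - 4 for all m ≥ 1.
Base case (m = 1): T(1) = 10, and the closed form gives 10. They agree.
For the inductive step, assume it holds for an arbitrary r ≥ 1, so T(r) = 2·7^r(-r + 2) - 4.
Then T(r+1) = T(r) + (7^r(-12r + 10)) = (2·7^r(-r + 2) - 4) + (7^r(-12r + 10)).
Simplifying, T(r+1) = -14·7^r·r + 14·7^r - 4 = 2·7^(r+1)(-(r+1) + 2) - 4,
which is the closed form with m = r+1.
By the principle of mathematical induction, the result holds for all m ≥ 1.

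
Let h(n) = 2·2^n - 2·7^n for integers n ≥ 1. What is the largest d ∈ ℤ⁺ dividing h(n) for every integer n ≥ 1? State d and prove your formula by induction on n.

d = 10

Computing the first values: h(1) = -10 and h(2) = -90; gcd(-10, -90) = 10, so d ≤ 10.
We prove 10 | 2·2^n - 2·7^n for all n ≥ 1 by induction on n.
When n = 1: h(1) = -10 = 10·(-1), so 10 | h(1).
Suppose the result is true for n = i, i.e. 10 | h(i). Then
h(i+1) − 7·h(i) = (2·2^(i+1) - 2·7^(i+1)) − 7·(2·2^i - 2·7^i) = (2)·2^i·(2 − 7) = (-10)·2^i. Since 10 | h(i) by the inductive hypothesis, 10 | 7·h(i); and 10 | -10 since -10 = 10·-1. Therefore 10 | h(i+1).
This completes the induction.
Therefore the largest such d is 10.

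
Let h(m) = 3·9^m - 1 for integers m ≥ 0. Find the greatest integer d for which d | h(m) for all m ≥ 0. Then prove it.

Computing the first values: h(0) = 2 and h(1) = 26; gcd(2, 26) = 2, so d ≤ 2.
We prove 2 | 3·9^m - 1 for all m ≥ 0 by induction on m.
For the base case m = 0: h(0) = 2 = 2·(1), so 2 | h(0).
Inductive step: suppose the statement holds for some j ≥ 0, i.e. 2 | h(j). Then
h(j+1) = 3·9^(j+1) - 1 = 9·(3·9^j - 1) + 8 = 9·h(j) + 8. The first term is divisible by 2 by the inductive hypothesis, and 8 is divisible by 2. Hence 2 | h(j+1).
By the principle of mathematical induction, the result holds for all m ≥ 0.
Therefore the largest such d is 2.

d = 2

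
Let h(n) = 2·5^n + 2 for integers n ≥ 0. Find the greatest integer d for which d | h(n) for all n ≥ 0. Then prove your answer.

d = 4

Computing the first values: h(0) = 4 and h(1) = 12; gcd(4, 12) = 4, so d ≤ 4.
We prove 4 | 2·5^n + 2 for all n ≥ 0 by induction on n.
Base case (n = 0): h(0) = 4 = 4·(1), so 4 | h(0).
Suppose the result is true for n = m, i.e. 4 | h(m). Then
h(m+1) = 2·5^(m+1) + 2 = 5·(2·5^m + 2) - 8 = 5·h(m) - 8. The first term is divisible by 4 by the inductive hypothesis, and -8 is divisible by 4. Hence 4 | h(m+1).
By induction, the statement is established for all n ≥ 0.
Therefore the largest such d is 4.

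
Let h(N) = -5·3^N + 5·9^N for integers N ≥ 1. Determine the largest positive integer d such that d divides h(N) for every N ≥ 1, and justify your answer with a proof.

Computing the first values: h(1) = 30 and h(2) = 360; gcd(30, 360) = 30, so d ≤ 30.
We prove 30 | -5·3^N + 5·9^N for all N ≥ 1 by induction on N.
For the base case N = 1: h(1) = 30 = 30·(1), so 30 | h(1).
For the inductive step, assume it holds for an arbitrary i ≥ 1, i.e. 30 | h(i). Then
h(i+1) − 9·h(i) = (-5·3^(i+1) + 5·9^(i+1)) − 9·(-5·3^i + 5·9^i) = (-5)·3^i·(3 − 9) = (30)·3^i. Since 30 | h(i) by the inductive hypothesis, 30 | 9·h(i); and 30 | 30 since 30 = 30·1. Therefore 30 | h(i+1).
This completes the induction.
Therefore the largest such d is 30.

d = 30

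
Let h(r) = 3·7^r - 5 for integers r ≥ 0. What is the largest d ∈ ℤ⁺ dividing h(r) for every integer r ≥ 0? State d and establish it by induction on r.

d = 2

Computing the first values: h(0) = -2 and h(1) = 16; gcd(-2, 16) = 2, so d ≤ 2.
We prove 2 | 3·7^r - 5 for all r ≥ 0 by induction on r.
Base case (r = 0): h(0) = -2 = 2·(-1), so 2 | h(0).
For the inductive step, assume it holds for an arbitrary m ≥ 0, i.e. 2 | h(m). Then
h(m+1) = 3·7^(m+1) - 5 = 7·(3·7^m - 5) + 30 = 7·h(m) + 30. The first term is divisible by 2 by the inductive hypothesis, and 30 is divisible by 2. Hence 2 | h(m+1).
Hence, by induction on r, the claim holds for every r ≥ 0.
Therefore the largest such d is 2.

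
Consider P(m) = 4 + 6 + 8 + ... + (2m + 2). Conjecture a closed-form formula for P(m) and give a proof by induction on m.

We claim P(m) = m(m + 3) for all m ≥ 1.
For the base case m = 1: P(1) = 4, and the closed form gives 4. They agree.
Inductive step: suppose the statement holds for some i ≥ 1, so P(i) = i(i + 3).
Then P(i+1) = P(i) + (2i + 4) = (i(i + 3)) + (2i + 4).
Simplifying, P(i+1) = (i + 1)(i + 4) = (i+1)((i+1) + 3),
which is the closed form with m = i+1.
Hence, by induction on m, the claim holds for every m ≥ 1.

P(m) = m(m + 3)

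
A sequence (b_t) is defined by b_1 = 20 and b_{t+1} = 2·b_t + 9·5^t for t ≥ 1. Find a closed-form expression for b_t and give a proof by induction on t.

b_t = 5·2^(t - 1) + 3·5^t

Computing the first terms: b_1 = 20, b_2 = 85, b_3 = 395. This suggests b_t = 5·2^(t - 1) + 3·5^t.
For the base case t = 1: the formula gives 20 = 20 = b_1.
Inductive step: assume the claim holds for t = r, so b_r = 5·2^(r - 1) + 3·5^r.
Then b_{r+1} = 2·b_r + 9·5^r = 2·(5·2^(r - 1) + 3·5^r) + 9·5^r = 5·2^r + 3·5^(r + 1) = 5·2^((r+1) - 1) + 3·5^(r+1),
which is the claimed formula at t = r+1.
By the principle of mathematical induction, the result holds for all t ≥ 1.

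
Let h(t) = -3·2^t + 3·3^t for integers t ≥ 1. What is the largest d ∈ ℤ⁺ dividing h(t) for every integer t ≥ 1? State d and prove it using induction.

Computing the first values: h(1) = 3 and h(2) = 15; gcd(3, 15) = 3, so d ≤ 3.
We prove 3 | -3·2^t + 3·3^t for all t ≥ 1 by induction on t.
For the base case t = 1: h(1) = 3 = 3·(1), so 3 | h(1).
Inductive step: suppose the statement holds for some r ≥ 1, i.e. 3 | h(r). Then
h(r+1) − 3·h(r) = (-3·2^(r+1) + 3·3^(r+1)) − 3·(-3·2^r + 3·3^r) = (-3)·2^r·(2 − 3) = (3)·2^r. Since 3 | h(r) by the inductive hypothesis, 3 | 3·h(r); and 3 | 3 since 3 = 3·1. Therefore 3 | h(r+1).
This completes the induction.
Therefore the largest such d is 3.

d = 3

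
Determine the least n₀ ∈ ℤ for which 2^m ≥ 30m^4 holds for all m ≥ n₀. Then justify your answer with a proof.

n₀ = 24

At m = 23: 8388608 < 8395230, so the inequality fails and n₀ ≥ 24. We prove 2^m ≥ 30m^4 for all m ≥ 24.
Base case (m = 24): 2^m = 16777216 and 30m^4 = 9953280, so 16777216 ≥ 9953280.
For the inductive step, assume it holds for an arbitrary i ≥ 24, so 2^i ≥ 30i^4.
Then 2^(i + 1) = 2·(2^i) ≥ 2·(30i^4).
Also, for i ≥ 24 we have 2·(30i^4) ≥ 30(i+1)^4, since 2 ≥ (1 + 1/i)^4 for all i ≥ 24.
Combining, 2^(i + 1) ≥ 30(i+1)^4.
By the principle of mathematical induction, the result holds for all m ≥ 24.
Hence the smallest such n₀ is 24.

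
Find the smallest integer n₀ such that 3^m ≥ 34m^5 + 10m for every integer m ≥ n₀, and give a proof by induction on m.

At m = 15: 14348907 < 25818900, so the inequality fails and n₀ ≥ 16. We prove 3^m ≥ 34m^5 + 10m for all m ≥ 16.
Base case (m = 16): 3^m = 43046721 and 34m^5 + 10m = 35651744, so 43046721 ≥ 35651744.
For the inductive step, assume it holds for an arbitrary r ≥ 16, so 3^r ≥ 34r^5 + 10r.
Then 3^(r + 1) = 3·(3^r) ≥ 3·(34r^5 + 10r).
Also, for r ≥ 16 we have 3·(34r^5 + 10r) ≥ 34(r+1)^5 + 10(r+1), since 3·(34r^5 + 10r) − (34(r+1)^5 + 10(r+1)) = 68r^5 - 170r^4 - 340r^3 - 340r^2 - 150r - 44, which is nonnegative for all r ≥ 16.
Combining, 3^(r + 1) ≥ 34(r+1)^5 + 10(r+1).
Hence, by induction on m, the claim holds for every m ≥ 16.
Hence the smallest such n₀ is 16.

n₀ = 16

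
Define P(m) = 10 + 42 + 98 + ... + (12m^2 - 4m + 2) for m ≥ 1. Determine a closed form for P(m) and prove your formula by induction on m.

P(m) = 2m(2m^2 + 2m + 1)

We claim P(m) = 2m(2m^2 + 2m + 1) for all m ≥ 1.
Base case (m = 1): P(1) = 10, and the closed form gives 10. They agree.
Inductive step: suppose the statement holds for some j ≥ 1, so P(j) = 2j(2j^2 + 2j + 1).
Then P(j+1) = P(j) + (12j^2 + 20j + 10) = (2j(2j^2 + 2j + 1)) + (12j^2 + 20j + 10).
Simplifying, P(j+1) = 2(j + 1)(2j^2 + 6j + 5) = 2(j+1)(2(j+1)^2 + 2(j+1) + 1),
which is the closed form with m = j+1.
Hence, by induction on m, the claim holds for every m ≥ 1.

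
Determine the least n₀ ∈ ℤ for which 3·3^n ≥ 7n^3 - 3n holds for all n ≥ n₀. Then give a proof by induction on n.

n₀ = 6

At n = 5: 729 < 860, so the inequality fails and n₀ ≥ 6. We prove 3·3^n ≥ 7n^3 - 3n for all n ≥ 6.
When n = 6: 3·3^n = 2187 and 7n^3 - 3n = 1494, so 2187 ≥ 1494.
Inductive step: assume the claim holds for n = r, so 3·3^r ≥ 7r^3 - 3r.
Then 3·3^(r + 1) = 3·(3·3^r) ≥ 3·(7r^3 - 3r).
Also, for r ≥ 6 we have 3·(7r^3 - 3r) ≥ 7(r+1)^3 - 3(r+1), since 3·(7r^3 - 3r) − (7(r+1)^3 - 3(r+1)) = 14r^3 - 21r^2 - 27r - 4, which is nonnegative for all r ≥ 6.
Combining, 3·3^(r + 1) ≥ 7(r+1)^3 - 3(r+1).
By the principle of mathematical induction, the result holds for all n ≥ 6.
Hence the smallest such n₀ is 6.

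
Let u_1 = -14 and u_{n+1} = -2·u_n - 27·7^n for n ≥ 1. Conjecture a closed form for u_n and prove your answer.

u_n = 7(-2)^(n - 1) - 3·7^n

Computing the first terms: u_1 = -14, u_2 = -161, u_3 = -1001. This suggests u_n = 7(-2)^(n - 1) - 3·7^n.
Base case (n = 1): the formula gives -14 = -14 = u_1.
Suppose the result is true for n = p, so u_p = 7(-2)^(p - 1) - 3·7^p.
Then u_{p+1} = -2·u_p - 27·7^p = -2·(7(-2)^(p - 1) - 3·7^p) - 27·7^p = 7(-2)^p - 3·7^(p + 1) = 7(-2)^((p+1) - 1) - 3·7^(p+1),
which is the claimed formula at n = p+1.
This completes the induction.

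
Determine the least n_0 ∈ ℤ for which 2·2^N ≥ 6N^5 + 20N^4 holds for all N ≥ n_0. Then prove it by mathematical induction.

n_0 = 25

At N = 24: 33554432 < 54411264, so the inequality fails and n_0 ≥ 25. We prove 2·2^N ≥ 6N^5 + 20N^4 for all N ≥ 25.
Base step (N = 25): 2·2^N = 67108864 and 6N^5 + 20N^4 = 66406250, so 67108864 ≥ 66406250.
Inductive step: assume the claim holds for N = m, so 2·2^m ≥ 6m^5 + 20m^4.
Then 2·2^(m + 1) = 2·(2·2^m) ≥ 2·(6m^5 + 20m^4).
Also, for m ≥ 25 we have 2·(6m^5 + 20m^4) ≥ 6(m+1)^5 + 20(m+1)^4, since 2·(6m^5 + 20m^4) − (6(m+1)^5 + 20(m+1)^4) = 6m^5 - 10m^4 - 140m^3 - 180m^2 - 110m - 26, which is nonnegative for all m ≥ 25.
Combining, 2·2^(m + 1) ≥ 6(m+1)^5 + 20(m+1)^4.
Hence, by induction on N, the claim holds for every N ≥ 25.
Hence the smallest such n_0 is 25.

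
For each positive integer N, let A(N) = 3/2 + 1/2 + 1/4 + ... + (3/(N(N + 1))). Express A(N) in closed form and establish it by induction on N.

A(N) = 3N/(N + 1)

We claim A(N) = 3N/(N + 1) for all N ≥ 1.
Base step (N = 1): A(1) = 3/2, and the closed form gives 3/2. They agree.
Inductive step: assume the claim holds for N = p, so A(p) = 3p/(p + 1).
Then A(p+1) = A(p) + (3/((p + 1)(p + 2))) = (3p/(p + 1)) + (3/((p + 1)(p + 2))).
Simplifying, A(p+1) = 3(p + 1)/(p + 2) = 3(p+1)/((p+1) + 1),
which is the closed form with N = p+1.
Hence, by induction on N, the claim holds for every N ≥ 1.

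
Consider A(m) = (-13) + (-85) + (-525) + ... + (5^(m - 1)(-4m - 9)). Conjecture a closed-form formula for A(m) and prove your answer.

A(m) = -5^m(m + 2) + 2

We claim A(m) = -5^m(m + 2) + 2 for all m ≥ 1.
For the base case m = 1: A(1) = -13, and the closed form gives -13. They agree.
Inductive step: suppose the statement holds for some k ≥ 1, so A(k) = -5^k(k + 2) + 2.
Then A(k+1) = A(k) + (5^k(-4k - 13)) = (-5^k(k + 2) + 2) + (5^k(-4k - 13)).
Simplifying, A(k+1) = -5·5^k·k - 15·5^k + 2 = -5^(k+1)((k+1) + 2) + 2,
which is the closed form with m = k+1.
By induction, the statement is established for all m ≥ 1.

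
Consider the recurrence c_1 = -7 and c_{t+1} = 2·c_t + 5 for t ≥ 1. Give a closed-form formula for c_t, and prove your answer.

c_t = -2^t - 5

Computing the first terms: c_1 = -7, c_2 = -9, c_3 = -13. This suggests c_t = -2^t - 5.
Base step (t = 1): the formula gives -7 = -7 = c_1.
Suppose the result is true for t = r, so c_r = -2^r - 5.
Then c_{r+1} = 2·c_r + 5 = 2·(-2^r - 5) + 5 = -2^(r + 1) - 5,
which is the claimed formula at t = r+1.
By the principle of mathematical induction, the result holds for all t ≥ 1.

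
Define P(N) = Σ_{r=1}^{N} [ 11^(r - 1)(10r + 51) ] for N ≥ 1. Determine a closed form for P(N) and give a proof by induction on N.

We claim P(N) = 11^N(N + 5) - 5 for all N ≥ 1.
For the base case N = 1: P(1) = 61, and the closed form gives 61. They agree.
Inductive step: assume the claim holds for N = r, so P(r) = 11^r(r + 5) - 5.
Then P(r+1) = P(r) + (11^r(10r + 61)) = (11^r(r + 5) - 5) + (11^r(10r + 61)).
Simplifying, P(r+1) = 11·11^r·r + 66·11^r - 5 = 11^(r+1)((r+1) + 5) - 5,
which is the closed form with N = r+1.
Hence, by induction on N, the claim holds for every N ≥ 1.

P(N) = 11^N(N + 5) - 5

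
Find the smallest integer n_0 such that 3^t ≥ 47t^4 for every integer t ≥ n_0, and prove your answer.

At t = 12: 531441 < 974592, so the inequality fails and n_0 ≥ 13. We prove 3^t ≥ 47t^4 for all t ≥ 13.
For the base case t = 13: 3^t = 1594323 and 47t^4 = 1342367, so 1594323 ≥ 1342367.
Inductive step: suppose the statement holds for some j ≥ 13, so 3^j ≥ 47j^4.
Then 3^(j + 1) = 3·(3^j) ≥ 3·(47j^4).
Also, for j ≥ 13 we have 3·(47j^4) ≥ 47(j+1)^4, since 3 ≥ (1 + 1/j)^4 for all j ≥ 13.
Combining, 3^(j + 1) ≥ 47(j+1)^4.
By the principle of mathematical induction, the result holds for all t ≥ 13.
Hence the smallest such n_0 is 13.

n_0 = 13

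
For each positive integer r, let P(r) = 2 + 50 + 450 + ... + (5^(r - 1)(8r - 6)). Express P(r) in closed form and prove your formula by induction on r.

We claim P(r) = 2·5^r(r - 1) + 2 for all r ≥ 1.
When r = 1: P(1) = 2, and the closed form gives 2. They agree.
Inductive step: suppose the statement holds for some i ≥ 1, so P(i) = 2·5^i(i - 1) + 2.
Then P(i+1) = P(i) + (5^i(8i + 2)) = (2·5^i(i - 1) + 2) + (5^i(8i + 2)).
Simplifying, P(i+1) = 10·5^i·i + 2 = 2·5^(i+1)((i+1) - 1) + 2,
which is the closed form with r = i+1.
By induction, the statement is established for all r ≥ 1.

P(r) = 2·5^r(r - 1) + 2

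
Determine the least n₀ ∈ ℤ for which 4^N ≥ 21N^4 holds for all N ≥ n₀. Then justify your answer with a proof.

At N = 8: 65536 < 86016, so the inequality fails and n₀ ≥ 9. We prove 4^N ≥ 21N^4 for all N ≥ 9.
Base step (N = 9): 4^N = 262144 and 21N^4 = 137781, so 262144 ≥ 137781.
Inductive step: suppose the statement holds for some m ≥ 9, so 4^m ≥ 21m^4.
Then 4^(m + 1) = 4·(4^m) ≥ 4·(21m^4).
Also, for m ≥ 9 we have 4·(21m^4) ≥ 21(m+1)^4, since 4 ≥ (1 + 1/m)^4 for all m ≥ 9.
Combining, 4^(m + 1) ≥ 21(m+1)^4.
This completes the induction.
Hence the smallest such n₀ is 9.

n₀ = 9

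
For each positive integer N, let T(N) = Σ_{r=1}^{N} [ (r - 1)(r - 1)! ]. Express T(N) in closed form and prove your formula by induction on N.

We claim T(N) = N! - 1 for all N ≥ 1.
Base case (N = 1): T(1) = 0, and the closed form gives 0. They agree.
Inductive step: suppose the statement holds for some r ≥ 1, so T(r) = r! - 1.
Then T(r+1) = T(r) + (r·r!) = (r! - 1) + (r·r!).
Simplifying, T(r+1) = (r+1)! - 1,
which is the closed form with N = r+1.
By the principle of mathematical induction, the result holds for all N ≥ 1.

T(N) = N! - 1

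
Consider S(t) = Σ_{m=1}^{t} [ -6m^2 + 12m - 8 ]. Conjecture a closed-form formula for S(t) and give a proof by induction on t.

We claim S(t) = -t(2t^2 - 3t + 3) for all t ≥ 1.
When t = 1: S(1) = -2, and the closed form gives -2. They agree.
Suppose the result is true for t = m, so S(m) = m(-2m^2 + 3m - 3).
Then S(m+1) = S(m) + (-6m^2 - 2) = (m(-2m^2 + 3m - 3)) + (-6m^2 - 2).
Simplifying, S(m+1) = -(m + 1)(2m^2 + m + 2) = -(m+1)(2(m+1)^2 - 3(m+1) + 3),
which is the closed form with t = m+1.
Hence, by induction on t, the claim holds for every t ≥ 1.

S(t) = -t(2t^2 - 3t + 3)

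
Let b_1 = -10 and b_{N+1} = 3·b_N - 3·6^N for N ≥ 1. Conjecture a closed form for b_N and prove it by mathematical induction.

Computing the first terms: b_1 = -10, b_2 = -48, b_3 = -252. This suggests b_N = -4·3^(N - 1) - 6^N.
Base case (N = 1): the formula gives -10 = -10 = b_1.
Suppose the result is true for N = r, so b_r = -4·3^(r - 1) - 6^r.
Then b_{r+1} = 3·b_r - 3·6^r = 3·(-4·3^(r - 1) - 6^r) - 3·6^r = -4·3^r - 6^(r + 1) = -4·3^((r+1) - 1) - 6^(r+1),
which is the claimed formula at N = r+1.
By the principle of mathematical induction, the result holds for all N ≥ 1.

b_N = -4·3^(N - 1) - 6^N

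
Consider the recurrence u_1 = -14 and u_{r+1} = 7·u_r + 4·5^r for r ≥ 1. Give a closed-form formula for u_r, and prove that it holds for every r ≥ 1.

u_r = -2·5^r - 4·7^(r - 1)

Computing the first terms: u_1 = -14, u_2 = -78, u_3 = -446. This suggests u_r = -2·5^r - 4·7^(r - 1).
When r = 1: the formula gives -14 = -14 = u_1.
For the inductive step, assume it holds for an arbitrary m ≥ 1, so u_m = -2·5^m - 4·7^(m - 1).
Then u_{m+1} = 7·u_m + 4·5^m = 7·(-2·5^m - 4·7^(m - 1)) + 4·5^m = -2·5^(m + 1) - 4·7^m = -2·5^(m+1) - 4·7^((m+1) - 1),
which is the claimed formula at r = m+1.
By the principle of mathematical induction, the result holds for all r ≥ 1.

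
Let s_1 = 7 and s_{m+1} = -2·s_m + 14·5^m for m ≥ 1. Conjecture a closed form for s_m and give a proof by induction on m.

Computing the first terms: s_1 = 7, s_2 = 56, s_3 = 238. This suggests s_m = -3(-2)^(m - 1) + 2·5^m.
Base step (m = 1): the formula gives 7 = 7 = s_1.
Inductive step: assume the claim holds for m = p, so s_p = -3(-2)^(p - 1) + 2·5^p.
Then s_{p+1} = -2·s_p + 14·5^p = -2·(-3(-2)^(p - 1) + 2·5^p) + 14·5^p = -3(-2)^p + 2·5^(p + 1) = -3(-2)^((p+1) - 1) + 2·5^(p+1),
which is the claimed formula at m = p+1.
By the principle of mathematical induction, the result holds for all m ≥ 1.

s_m = -3(-2)^(m - 1) + 2·5^m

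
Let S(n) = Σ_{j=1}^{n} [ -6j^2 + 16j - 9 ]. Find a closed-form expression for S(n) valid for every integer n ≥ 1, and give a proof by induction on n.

S(n) = -n(n - 2)(2n - 1)

We claim S(n) = -n(n - 2)(2n - 1) for all n ≥ 1.
For the base case n = 1: S(1) = 1, and the closed form gives 1. They agree.
For the inductive step, assume it holds for an arbitrary j ≥ 1, so S(j) = j(-2j^2 + 5j - 2).
Then S(j+1) = S(j) + (-6j^2 + 4j + 1) = (j(-2j^2 + 5j - 2)) + (-6j^2 + 4j + 1).
Simplifying, S(j+1) = -(j - 1)(j + 1)(2j + 1) = -(j+1)((j+1) - 2)(2(j+1) - 1),
which is the closed form with n = j+1.
By the principle of mathematical induction, the result holds for all n ≥ 1.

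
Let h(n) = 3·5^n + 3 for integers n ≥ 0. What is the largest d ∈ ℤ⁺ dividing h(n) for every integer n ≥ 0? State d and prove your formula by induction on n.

Computing the first values: h(0) = 6 and h(1) = 18; gcd(6, 18) = 6, so d ≤ 6.
We prove 6 | 3·5^n + 3 for all n ≥ 0 by induction on n.
When n = 0: h(0) = 6 = 6·(1), so 6 | h(0).
Inductive step: assume the claim holds for n = i, i.e. 6 | h(i). Then
h(i+1) = 3·5^(i+1) + 3 = 5·(3·5^i + 3) - 12 = 5·h(i) - 12. The first term is divisible by 6 by the inductive hypothesis, and -12 is divisible by 6. Hence 6 | h(i+1).
This completes the induction.
Therefore the largest such d is 6.

d = 6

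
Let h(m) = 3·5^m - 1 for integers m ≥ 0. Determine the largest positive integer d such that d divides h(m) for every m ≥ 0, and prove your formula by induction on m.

Computing the first values: h(0) = 2 and h(1) = 14; gcd(2, 14) = 2, so d ≤ 2.
We prove 2 | 3·5^m - 1 for all m ≥ 0 by induction on m.
When m = 0: h(0) = 2 = 2·(1), so 2 | h(0).
For the inductive step, assume it holds for an arbitrary i ≥ 0, i.e. 2 | h(i). Then
h(i+1) = 3·5^(i+1) - 1 = 5·(3·5^i - 1) + 4 = 5·h(i) + 4. The first term is divisible by 2 by the inductive hypothesis, and 4 is divisible by 2. Hence 2 | h(i+1).
By induction, the statement is established for all m ≥ 0.
Therefore the largest such d is 2.

d = 2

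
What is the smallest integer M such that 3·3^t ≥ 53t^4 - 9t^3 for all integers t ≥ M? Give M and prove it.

M = 12

At t = 11: 531441 < 763994, so the inequality fails and M ≥ 12. We prove 3·3^t ≥ 53t^4 - 9t^3 for all t ≥ 12.
Base step (t = 12): 3·3^t = 1594323 and 53t^4 - 9t^3 = 1083456, so 1594323 ≥ 1083456.
Suppose the result is true for t = j, so 3·3^j ≥ 53j^4 - 9j^3.
Then 3·3^(j + 1) = 3·(3·3^j) ≥ 3·(53j^4 - 9j^3).
Also, for j ≥ 12 we have 3·(53j^4 - 9j^3) ≥ 53(j+1)^4 - 9(j+1)^3, since 3·(53j^4 - 9j^3) − (53(j+1)^4 - 9(j+1)^3) = 106j^4 - 230j^3 - 291j^2 - 185j - 44, which is nonnegative for all j ≥ 12.
Combining, 3·3^(j + 1) ≥ 53(j+1)^4 - 9(j+1)^3.
Hence, by induction on t, the claim holds for every t ≥ 12.
Hence the smallest such M is 12.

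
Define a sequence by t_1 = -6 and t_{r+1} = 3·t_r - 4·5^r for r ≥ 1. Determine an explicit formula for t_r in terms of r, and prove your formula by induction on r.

t_r = 4·3^(r - 1) - 2·5^r

Computing the first terms: t_1 = -6, t_2 = -38, t_3 = -214. This suggests t_r = 4·3^(r - 1) - 2·5^r.
When r = 1: the formula gives -6 = -6 = t_1.
Suppose the result is true for r = p, so t_p = 4·3^(p - 1) - 2·5^p.
Then t_{p+1} = 3·t_p - 4·5^p = 3·(4·3^(p - 1) - 2·5^p) - 4·5^p = 4·3^p - 2·5^(p + 1) = 4·3^((p+1) - 1) - 2·5^(p+1),
which is the claimed formula at r = p+1.
By induction, the statement is established for all r ≥ 1.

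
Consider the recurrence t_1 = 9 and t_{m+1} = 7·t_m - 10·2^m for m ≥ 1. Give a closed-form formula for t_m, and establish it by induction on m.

t_m = 2^(m + 1) + 5·7^(m - 1)

Computing the first terms: t_1 = 9, t_2 = 43, t_3 = 261. This suggests t_m = 2^(m + 1) + 5·7^(m - 1).
Base step (m = 1): the formula gives 9 = 9 = t_1.
For the inductive step, assume it holds for an arbitrary p ≥ 1, so t_p = 2^(p + 1) + 5·7^(p - 1).
Then t_{p+1} = 7·t_p - 10·2^p = 7·(2^(p + 1) + 5·7^(p - 1)) - 10·2^p = 2^(p + 2) + 5·7^p = 2^((p+1) + 1) + 5·7^((p+1) - 1),
which is the claimed formula at m = p+1.
This completes the induction.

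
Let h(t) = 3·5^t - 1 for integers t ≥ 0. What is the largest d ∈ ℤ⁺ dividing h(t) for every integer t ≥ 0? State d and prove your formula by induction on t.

Computing the first values: h(0) = 2 and h(1) = 14; gcd(2, 14) = 2, so d ≤ 2.
We prove 2 | 3·5^t - 1 for all t ≥ 0 by induction on t.
Base case (t = 0): h(0) = 2 = 2·(1), so 2 | h(0).
Inductive step: assume the claim holds for t = r, i.e. 2 | h(r). Then
h(r+1) = 3·5^(r+1) - 1 = 5·(3·5^r - 1) + 4 = 5·h(r) + 4. The first term is divisible by 2 by the inductive hypothesis, and 4 is divisible by 2. Hence 2 | h(r+1).
By induction, the statement is established for all t ≥ 0.
Therefore the largest such d is 2.

d = 2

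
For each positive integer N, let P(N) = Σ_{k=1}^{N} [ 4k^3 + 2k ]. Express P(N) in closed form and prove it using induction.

P(N) = N(N + 1)(N^2 + N + 1)

We claim P(N) = N(N + 1)(N^2 + N + 1) for all N ≥ 1.
Base step (N = 1): P(1) = 6, and the closed form gives 6. They agree.
Suppose the result is true for N = k, so P(k) = k(k^3 + 2k^2 + 2k + 1).
Then P(k+1) = P(k) + (2k + 4(k + 1)^3 + 2) = (k(k^3 + 2k^2 + 2k + 1)) + (2k + 4(k + 1)^3 + 2).
Simplifying, P(k+1) = (k + 1)(k + 2)(k^2 + 3k + 3) = (k+1)((k+1) + 1)((k+1)^2 + (k+1) + 1),
which is the closed form with N = k+1.
This completes the induction.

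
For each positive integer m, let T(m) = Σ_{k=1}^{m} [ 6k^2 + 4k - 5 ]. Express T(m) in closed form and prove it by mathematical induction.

T(m) = m(2m^2 + 5m - 2)

We claim T(m) = m(2m^2 + 5m - 2) for all m ≥ 1.
When m = 1: T(1) = 5, and the closed form gives 5. They agree.
For the inductive step, assume it holds for an arbitrary k ≥ 1, so T(k) = k(2k^2 + 5k - 2).
Then T(k+1) = T(k) + (6k^2 + 16k + 5) = (k(2k^2 + 5k - 2)) + (6k^2 + 16k + 5).
Simplifying, T(k+1) = (k + 1)(2k^2 + 9k + 5) = (k+1)(2(k+1)^2 + 5(k+1) - 2),
which is the closed form with m = k+1.
Hence, by induction on m, the claim holds for every m ≥ 1.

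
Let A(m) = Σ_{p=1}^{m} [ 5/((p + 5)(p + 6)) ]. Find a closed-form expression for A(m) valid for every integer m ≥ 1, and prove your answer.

A(m) = 5m/(6(m + 6))

We claim A(m) = 5m/(6(m + 6)) for all m ≥ 1.
For the base case m = 1: A(1) = 5/42, and the closed form gives 5/42. They agree.
Inductive step: assume the claim holds for m = p, so A(p) = 5p/(6(p + 6)).
Then A(p+1) = A(p) + (5/((p + 6)(p + 7))) = (5p/(6(p + 6))) + (5/((p + 6)(p + 7))).
Simplifying, A(p+1) = 5(p + 1)/(6(p + 7)) = 5(p+1)/(6((p+1) + 6)),
which is the closed form with m = p+1.
Hence, by induction on m, the claim holds for every m ≥ 1.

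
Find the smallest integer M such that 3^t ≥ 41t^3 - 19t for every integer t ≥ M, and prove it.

At t = 9: 19683 < 29718, so the inequality fails and M ≥ 10. We prove 3^t ≥ 41t^3 - 19t for all t ≥ 10.
For the base case t = 10: 3^t = 59049 and 41t^3 - 19t = 40810, so 59049 ≥ 40810.
Suppose the result is true for t = p, so 3^p ≥ 41p^3 - 19p.
Then 3^(p + 1) = 3·(3^p) ≥ 3·(41p^3 - 19p).
Also, for p ≥ 10 we have 3·(41p^3 - 19p) ≥ 41(p+1)^3 - 19(p+1), since 3·(41p^3 - 19p) − (41(p+1)^3 - 19(p+1)) = 82p^3 - 123p^2 - 161p - 22, which is nonnegative for all p ≥ 10.
Combining, 3^(p + 1) ≥ 41(p+1)^3 - 19(p+1).
Hence, by induction on t, the claim holds for every t ≥ 10.
Hence the smallest such M is 10.

M = 10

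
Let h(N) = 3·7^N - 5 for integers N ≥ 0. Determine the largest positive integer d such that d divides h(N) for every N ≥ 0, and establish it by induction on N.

d = 2

Computing the first values: h(0) = -2 and h(1) = 16; gcd(-2, 16) = 2, so d ≤ 2.
We prove 2 | 3·7^N - 5 for all N ≥ 0 by induction on N.
Base case (N = 0): h(0) = -2 = 2·(-1), so 2 | h(0).
Suppose the result is true for N = m, i.e. 2 | h(m). Then
h(m+1) = 3·7^(m+1) - 5 = 7·(3·7^m - 5) + 30 = 7·h(m) + 30. The first term is divisible by 2 by the inductive hypothesis, and 30 is divisible by 2. Hence 2 | h(m+1).
By induction, the statement is established for all N ≥ 0.
Therefore the largest such d is 2.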